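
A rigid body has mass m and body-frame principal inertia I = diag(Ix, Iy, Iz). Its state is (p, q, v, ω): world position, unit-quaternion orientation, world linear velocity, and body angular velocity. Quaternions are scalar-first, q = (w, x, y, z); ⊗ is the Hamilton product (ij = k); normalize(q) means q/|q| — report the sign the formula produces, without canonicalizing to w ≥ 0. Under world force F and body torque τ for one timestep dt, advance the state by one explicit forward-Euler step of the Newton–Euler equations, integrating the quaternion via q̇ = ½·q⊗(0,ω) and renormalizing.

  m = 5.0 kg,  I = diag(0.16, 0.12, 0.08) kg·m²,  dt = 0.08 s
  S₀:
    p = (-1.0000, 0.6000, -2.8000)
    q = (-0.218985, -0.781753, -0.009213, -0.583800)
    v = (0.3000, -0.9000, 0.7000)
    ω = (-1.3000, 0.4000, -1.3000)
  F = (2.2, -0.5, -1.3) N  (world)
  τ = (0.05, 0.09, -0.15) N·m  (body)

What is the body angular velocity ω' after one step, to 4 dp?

angular accel α = (0.1825, -0.3767, -2.1350)
ω + α·dt = (-1.2854, 0.3699, -1.4708)

ω' = (-1.2854, 0.3699, -1.4708)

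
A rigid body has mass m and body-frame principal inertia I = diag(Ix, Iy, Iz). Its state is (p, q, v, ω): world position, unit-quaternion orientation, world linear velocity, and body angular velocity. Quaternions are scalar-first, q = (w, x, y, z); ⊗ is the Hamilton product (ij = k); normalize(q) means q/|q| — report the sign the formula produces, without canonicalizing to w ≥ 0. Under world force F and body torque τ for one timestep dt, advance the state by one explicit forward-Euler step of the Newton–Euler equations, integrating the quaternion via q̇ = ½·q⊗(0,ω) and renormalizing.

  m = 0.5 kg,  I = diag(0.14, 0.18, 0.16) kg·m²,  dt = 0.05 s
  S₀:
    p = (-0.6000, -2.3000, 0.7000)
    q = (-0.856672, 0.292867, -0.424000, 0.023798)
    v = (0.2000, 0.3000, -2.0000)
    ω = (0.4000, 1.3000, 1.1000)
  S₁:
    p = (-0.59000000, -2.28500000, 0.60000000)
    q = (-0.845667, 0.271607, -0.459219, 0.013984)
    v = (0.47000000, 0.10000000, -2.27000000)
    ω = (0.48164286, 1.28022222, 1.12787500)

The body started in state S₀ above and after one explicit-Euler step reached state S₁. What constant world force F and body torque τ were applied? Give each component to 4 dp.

v₁ − v₀ = (0.27000000, -0.20000000, -0.27000000)
F = m·Δv/dt = (2.7000, -2.0000, -2.7000)
rate change Δω = (0.08164286, -0.01977778, 0.02787500)
gyro term ω₀×Iω₀ = (-0.0286, -0.0088, 0.0208)
applied torque τ = (0.2000, -0.0800, 0.1100)

F = (2.7000, -2.0000, -2.7000)
τ = (0.2000, -0.0800, 0.1100)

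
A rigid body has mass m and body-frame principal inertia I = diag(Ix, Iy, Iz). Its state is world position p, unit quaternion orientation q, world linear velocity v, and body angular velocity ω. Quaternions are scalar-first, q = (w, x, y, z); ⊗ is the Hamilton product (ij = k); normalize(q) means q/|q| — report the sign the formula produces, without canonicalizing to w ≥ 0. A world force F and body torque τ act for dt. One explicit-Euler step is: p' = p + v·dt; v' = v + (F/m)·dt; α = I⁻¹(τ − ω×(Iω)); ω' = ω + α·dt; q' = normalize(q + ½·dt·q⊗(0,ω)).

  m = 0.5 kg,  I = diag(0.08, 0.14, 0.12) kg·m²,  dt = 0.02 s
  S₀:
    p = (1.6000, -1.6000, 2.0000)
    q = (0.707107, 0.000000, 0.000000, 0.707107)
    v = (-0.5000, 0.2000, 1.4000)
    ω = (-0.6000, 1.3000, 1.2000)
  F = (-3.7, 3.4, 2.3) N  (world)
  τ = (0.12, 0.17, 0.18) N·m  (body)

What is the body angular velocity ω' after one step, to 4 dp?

gyro term ω×Iω = (-0.0312, 0.0288, -0.0468)
angular accel α = (1.8900, 1.0086, 1.8900)
new body rate ω' = (-0.5622, 1.3202, 1.2378)

ω' = (-0.5622, 1.3202, 1.2378)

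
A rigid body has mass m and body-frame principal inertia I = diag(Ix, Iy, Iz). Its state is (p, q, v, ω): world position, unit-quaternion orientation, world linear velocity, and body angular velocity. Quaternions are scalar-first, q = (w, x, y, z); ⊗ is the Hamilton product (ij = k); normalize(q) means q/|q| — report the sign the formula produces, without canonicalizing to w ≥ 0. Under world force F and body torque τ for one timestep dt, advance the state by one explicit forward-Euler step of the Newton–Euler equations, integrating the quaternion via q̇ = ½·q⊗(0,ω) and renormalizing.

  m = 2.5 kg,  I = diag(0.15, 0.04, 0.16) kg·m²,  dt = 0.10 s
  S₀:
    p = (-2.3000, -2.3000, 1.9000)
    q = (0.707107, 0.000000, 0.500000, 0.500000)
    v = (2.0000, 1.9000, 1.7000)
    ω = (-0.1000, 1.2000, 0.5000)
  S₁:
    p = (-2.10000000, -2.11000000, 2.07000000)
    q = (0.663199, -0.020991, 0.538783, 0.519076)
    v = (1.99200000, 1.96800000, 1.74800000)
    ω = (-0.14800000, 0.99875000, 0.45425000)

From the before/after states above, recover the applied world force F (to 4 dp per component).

v₁ − v₀ = (-0.00800000, 0.06800000, 0.04800000)
F = m·Δv/dt = (-0.2000, 1.7000, 1.2000)

F = (-0.2000, 1.7000, 1.2000)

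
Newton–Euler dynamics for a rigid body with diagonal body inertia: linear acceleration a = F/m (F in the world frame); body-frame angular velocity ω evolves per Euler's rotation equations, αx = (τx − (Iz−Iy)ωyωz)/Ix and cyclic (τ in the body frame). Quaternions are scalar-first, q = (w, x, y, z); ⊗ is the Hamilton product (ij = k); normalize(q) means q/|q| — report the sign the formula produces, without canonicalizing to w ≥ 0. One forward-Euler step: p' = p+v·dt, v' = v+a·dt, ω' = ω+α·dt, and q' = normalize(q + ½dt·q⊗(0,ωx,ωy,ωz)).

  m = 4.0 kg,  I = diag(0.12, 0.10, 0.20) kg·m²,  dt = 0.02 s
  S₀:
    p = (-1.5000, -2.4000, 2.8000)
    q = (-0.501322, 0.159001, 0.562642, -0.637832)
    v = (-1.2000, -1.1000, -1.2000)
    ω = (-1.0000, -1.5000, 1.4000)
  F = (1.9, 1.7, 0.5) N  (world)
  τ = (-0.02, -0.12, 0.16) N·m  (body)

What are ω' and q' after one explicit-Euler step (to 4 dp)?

ω' = (-0.9683, -1.5464, 1.4190)
q' = (-0.4822, 0.1623, 0.5742, -0.6414)

α = I⁻¹(τ − ω×Iω) = (1.5833, -2.3200, 0.9500)
ω + α·dt = (-0.9683, -1.5464, 1.4190)
q⊗(0,ω) = (1.8959288, 0.3322728, 1.1672136, -0.3777103)
q' = normalize(q + ½dt·q⊗(0,ω)) = (-0.4822, 0.1623, 0.5742, -0.6414)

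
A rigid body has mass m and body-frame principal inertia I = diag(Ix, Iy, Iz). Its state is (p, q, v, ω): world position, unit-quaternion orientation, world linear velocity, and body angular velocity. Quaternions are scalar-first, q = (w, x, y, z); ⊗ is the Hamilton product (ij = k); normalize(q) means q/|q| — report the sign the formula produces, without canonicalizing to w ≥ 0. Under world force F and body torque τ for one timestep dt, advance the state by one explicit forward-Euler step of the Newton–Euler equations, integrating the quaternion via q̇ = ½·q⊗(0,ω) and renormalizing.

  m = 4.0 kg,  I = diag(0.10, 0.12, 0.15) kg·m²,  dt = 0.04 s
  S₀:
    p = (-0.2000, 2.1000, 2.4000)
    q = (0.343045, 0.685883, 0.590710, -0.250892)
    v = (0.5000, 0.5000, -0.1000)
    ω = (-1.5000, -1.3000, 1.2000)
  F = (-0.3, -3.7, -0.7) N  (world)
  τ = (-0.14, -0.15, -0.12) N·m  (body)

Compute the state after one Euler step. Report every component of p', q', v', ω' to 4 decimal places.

p' = (-0.1800, 2.1200, 2.3960)
q' = (0.3846, 0.6825, 0.5722, -0.2425)
v' = (0.4970, 0.4630, -0.1070)
ω' = (-1.5373, -1.3800, 1.1576)

p + v·dt = (-0.1800, 2.1200, 2.3960)
v' = v + a·dt = (0.4970, 0.4630, -0.1070)
precession coupling ω×(Iω) = (-0.0468, 0.0900, 0.0390)
(τ − ω×Iω)/I = (-0.9320, -2.0000, -1.0600)
ω + α·dt = (-1.5373, -1.3800, 1.1576)
q⊗(0,ω) = (2.0978179, -0.1318751, -0.8926801, 0.4060711)
q + ½dt·q⊗(0,ω), renormalized = (0.3846, 0.6825, 0.5722, -0.2425)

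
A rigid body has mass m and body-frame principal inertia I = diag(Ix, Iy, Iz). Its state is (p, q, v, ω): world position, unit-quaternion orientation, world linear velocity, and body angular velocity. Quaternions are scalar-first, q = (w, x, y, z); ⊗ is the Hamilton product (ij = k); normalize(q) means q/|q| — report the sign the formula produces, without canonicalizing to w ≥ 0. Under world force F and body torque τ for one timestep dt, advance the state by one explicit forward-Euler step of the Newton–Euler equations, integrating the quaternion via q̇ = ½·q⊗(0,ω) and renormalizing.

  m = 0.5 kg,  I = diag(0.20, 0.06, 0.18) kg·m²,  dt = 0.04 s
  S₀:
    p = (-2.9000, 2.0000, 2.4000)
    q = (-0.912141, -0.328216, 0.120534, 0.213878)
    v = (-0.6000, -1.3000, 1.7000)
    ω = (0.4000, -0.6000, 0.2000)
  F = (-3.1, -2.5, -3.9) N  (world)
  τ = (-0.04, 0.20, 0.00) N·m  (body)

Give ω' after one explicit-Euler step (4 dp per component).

ω' = (0.3949, -0.4677, 0.1925)

precession coupling ω×(Iω) = (-0.0144, 0.0016, 0.0336)
angular accel α = (-0.1280, 3.3067, -0.1867)
new body rate ω' = (0.3949, -0.4677, 0.1925)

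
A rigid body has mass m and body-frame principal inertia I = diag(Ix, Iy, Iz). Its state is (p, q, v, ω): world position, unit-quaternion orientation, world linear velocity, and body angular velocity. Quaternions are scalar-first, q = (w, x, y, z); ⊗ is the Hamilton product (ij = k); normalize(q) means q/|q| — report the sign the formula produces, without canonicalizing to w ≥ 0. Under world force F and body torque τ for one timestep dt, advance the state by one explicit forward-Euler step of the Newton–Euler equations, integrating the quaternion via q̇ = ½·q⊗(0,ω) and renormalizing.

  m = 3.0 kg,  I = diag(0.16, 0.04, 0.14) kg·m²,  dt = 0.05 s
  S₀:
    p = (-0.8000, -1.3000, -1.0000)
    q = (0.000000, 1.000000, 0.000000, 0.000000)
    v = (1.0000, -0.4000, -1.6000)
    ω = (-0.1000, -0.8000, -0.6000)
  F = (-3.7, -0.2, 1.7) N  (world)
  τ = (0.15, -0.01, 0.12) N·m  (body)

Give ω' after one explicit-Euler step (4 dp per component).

α = I⁻¹(τ − ω×Iω) = (0.6375, -0.2800, 0.9257)
ω' = ω + α·dt = (-0.0681, -0.8140, -0.5537)

ω' = (-0.0681, -0.8140, -0.5537)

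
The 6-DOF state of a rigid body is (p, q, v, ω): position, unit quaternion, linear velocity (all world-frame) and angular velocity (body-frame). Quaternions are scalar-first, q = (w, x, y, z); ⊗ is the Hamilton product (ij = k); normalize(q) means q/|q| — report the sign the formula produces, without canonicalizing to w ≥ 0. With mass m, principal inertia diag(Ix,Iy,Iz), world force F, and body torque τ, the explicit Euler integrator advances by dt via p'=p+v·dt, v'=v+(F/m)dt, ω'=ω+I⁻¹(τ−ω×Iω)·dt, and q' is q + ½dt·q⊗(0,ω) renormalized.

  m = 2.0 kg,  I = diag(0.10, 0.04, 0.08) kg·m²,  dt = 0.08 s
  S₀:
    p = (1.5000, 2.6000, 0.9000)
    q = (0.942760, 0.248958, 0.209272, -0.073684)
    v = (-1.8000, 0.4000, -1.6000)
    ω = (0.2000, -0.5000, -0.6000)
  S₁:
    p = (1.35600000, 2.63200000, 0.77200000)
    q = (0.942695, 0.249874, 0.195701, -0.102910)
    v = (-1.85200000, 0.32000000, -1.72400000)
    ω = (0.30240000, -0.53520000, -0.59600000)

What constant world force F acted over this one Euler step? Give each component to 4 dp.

F = (-1.3000, -2.0000, -3.1000)

v₁ − v₀ = (-0.05200000, -0.08000000, -0.12400000)
F = m·Δv/dt = (-1.3000, -2.0000, -3.1000)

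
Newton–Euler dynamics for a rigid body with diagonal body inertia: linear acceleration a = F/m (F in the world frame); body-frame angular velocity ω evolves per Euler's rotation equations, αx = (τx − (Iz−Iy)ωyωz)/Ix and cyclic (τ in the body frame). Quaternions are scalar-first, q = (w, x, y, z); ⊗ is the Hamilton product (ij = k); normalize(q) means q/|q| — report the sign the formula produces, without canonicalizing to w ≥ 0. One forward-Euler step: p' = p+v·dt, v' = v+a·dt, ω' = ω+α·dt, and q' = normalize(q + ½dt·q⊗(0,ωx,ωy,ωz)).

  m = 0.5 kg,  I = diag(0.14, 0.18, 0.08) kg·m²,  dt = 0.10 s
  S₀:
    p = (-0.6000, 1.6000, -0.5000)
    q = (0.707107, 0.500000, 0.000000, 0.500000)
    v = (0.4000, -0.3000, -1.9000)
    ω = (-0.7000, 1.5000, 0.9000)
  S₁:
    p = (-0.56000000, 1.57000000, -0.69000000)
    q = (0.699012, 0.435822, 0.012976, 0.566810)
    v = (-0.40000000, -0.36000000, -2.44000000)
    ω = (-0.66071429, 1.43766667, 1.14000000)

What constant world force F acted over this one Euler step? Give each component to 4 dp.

F = (-4.0000, -0.3000, -2.7000)

velocity change Δv = (-0.80000000, -0.06000000, -0.54000000)
applied force F = (-4.0000, -0.3000, -2.7000)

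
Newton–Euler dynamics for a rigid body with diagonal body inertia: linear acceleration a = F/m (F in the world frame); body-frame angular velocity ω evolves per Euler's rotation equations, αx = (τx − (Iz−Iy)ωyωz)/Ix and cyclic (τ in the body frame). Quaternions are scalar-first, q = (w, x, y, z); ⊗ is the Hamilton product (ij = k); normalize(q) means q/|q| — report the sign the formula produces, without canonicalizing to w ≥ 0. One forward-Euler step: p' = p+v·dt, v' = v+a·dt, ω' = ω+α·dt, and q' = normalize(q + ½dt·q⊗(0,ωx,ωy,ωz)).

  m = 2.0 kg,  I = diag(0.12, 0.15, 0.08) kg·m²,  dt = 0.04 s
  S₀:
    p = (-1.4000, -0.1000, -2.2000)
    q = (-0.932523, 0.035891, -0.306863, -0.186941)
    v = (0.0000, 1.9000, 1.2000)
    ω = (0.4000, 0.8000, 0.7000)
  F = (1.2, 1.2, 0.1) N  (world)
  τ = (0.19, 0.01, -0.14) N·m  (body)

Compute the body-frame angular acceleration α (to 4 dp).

α = (1.9100, -0.0080, -1.8700)

precession coupling ω×(Iω) = (-0.0392, 0.0112, 0.0096)
(τ − ω×Iω)/I = (1.9100, -0.0080, -1.8700)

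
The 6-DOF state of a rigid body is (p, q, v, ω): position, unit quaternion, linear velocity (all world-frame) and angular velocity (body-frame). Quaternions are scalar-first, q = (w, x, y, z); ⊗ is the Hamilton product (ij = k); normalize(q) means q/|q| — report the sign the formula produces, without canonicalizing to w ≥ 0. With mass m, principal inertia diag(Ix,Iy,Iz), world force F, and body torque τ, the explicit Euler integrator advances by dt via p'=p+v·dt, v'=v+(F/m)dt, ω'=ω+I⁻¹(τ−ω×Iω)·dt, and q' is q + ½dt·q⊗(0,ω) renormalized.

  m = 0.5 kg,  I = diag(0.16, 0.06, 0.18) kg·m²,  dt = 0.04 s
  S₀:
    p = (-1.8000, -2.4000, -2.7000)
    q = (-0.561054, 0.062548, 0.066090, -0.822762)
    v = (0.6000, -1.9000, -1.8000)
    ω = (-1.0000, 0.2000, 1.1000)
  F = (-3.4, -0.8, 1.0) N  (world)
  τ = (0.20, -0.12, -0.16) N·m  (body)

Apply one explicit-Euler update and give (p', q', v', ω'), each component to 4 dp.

angular accel α = (1.0850, -2.3667, -1.0000)
new body rate ω' = (-0.9566, 0.1053, 1.0600)
2q̇ = q⊗(0,ω) = (0.9543682, 0.7983054, 0.6417484, -0.5385598)
q' = normalize(q + ½dt·q⊗(0,ω)) = (-0.5417, 0.0785, 0.0789, -0.8332)
linear accel F/m = (-6.8000, -1.6000, 2.0000)
p' = p + v·dt = (-1.7760, -2.4760, -2.7720)
v' = v + a·dt = (0.3280, -1.9640, -1.7200)

p' = (-1.7760, -2.4760, -2.7720)
q' = (-0.5417, 0.0785, 0.0789, -0.8332)
v' = (0.3280, -1.9640, -1.7200)
ω' = (-0.9566, 0.1053, 1.0600)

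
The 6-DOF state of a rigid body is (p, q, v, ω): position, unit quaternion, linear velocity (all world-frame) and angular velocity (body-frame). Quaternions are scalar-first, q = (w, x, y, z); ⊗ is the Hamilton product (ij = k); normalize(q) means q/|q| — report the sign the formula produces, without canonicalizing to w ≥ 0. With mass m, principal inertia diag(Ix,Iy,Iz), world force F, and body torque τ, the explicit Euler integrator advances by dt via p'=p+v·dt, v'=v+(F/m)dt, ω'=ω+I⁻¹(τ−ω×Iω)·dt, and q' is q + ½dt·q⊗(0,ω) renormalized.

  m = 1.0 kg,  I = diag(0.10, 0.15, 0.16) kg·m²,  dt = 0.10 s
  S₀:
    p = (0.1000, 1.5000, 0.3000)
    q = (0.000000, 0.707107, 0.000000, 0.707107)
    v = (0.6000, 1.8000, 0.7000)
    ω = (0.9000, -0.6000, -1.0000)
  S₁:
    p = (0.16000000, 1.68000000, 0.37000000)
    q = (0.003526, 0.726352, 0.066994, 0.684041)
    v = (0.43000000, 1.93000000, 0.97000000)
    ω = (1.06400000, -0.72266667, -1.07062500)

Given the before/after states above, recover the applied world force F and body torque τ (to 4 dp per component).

F = (-1.7000, 1.3000, 2.7000)
τ = (0.1700, -0.1300, -0.1400)

ω₁ − ω₀ = (0.16400000, -0.12266667, -0.07062500)
ω₀×(Iω₀) = (0.0060, 0.0540, -0.0270)
I·α + gyro = (0.1700, -0.1300, -0.1400)
velocity change Δv = (-0.17000000, 0.13000000, 0.27000000)
m·(v₁−v₀)/dt = (-1.7000, 1.3000, 2.7000)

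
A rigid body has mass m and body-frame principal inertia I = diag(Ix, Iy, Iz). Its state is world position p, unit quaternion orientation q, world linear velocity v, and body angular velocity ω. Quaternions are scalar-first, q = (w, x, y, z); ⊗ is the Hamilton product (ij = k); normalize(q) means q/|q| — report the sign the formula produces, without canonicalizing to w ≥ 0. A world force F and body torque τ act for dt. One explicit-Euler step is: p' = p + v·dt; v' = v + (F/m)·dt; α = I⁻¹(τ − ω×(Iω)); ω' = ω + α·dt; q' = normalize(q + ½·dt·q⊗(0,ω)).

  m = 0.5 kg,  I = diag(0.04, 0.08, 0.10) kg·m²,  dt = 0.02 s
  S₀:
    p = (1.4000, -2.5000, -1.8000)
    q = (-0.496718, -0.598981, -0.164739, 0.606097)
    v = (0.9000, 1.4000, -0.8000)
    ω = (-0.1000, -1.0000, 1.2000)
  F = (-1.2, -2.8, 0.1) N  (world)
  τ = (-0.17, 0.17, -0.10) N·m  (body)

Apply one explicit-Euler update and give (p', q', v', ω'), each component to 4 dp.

(τ − ω×Iω)/I = (-3.6500, 2.0350, -1.0400)
new body rate ω' = (-0.1730, -0.9593, 1.1792)
Hamilton product q⊗(0,ω) = (-0.9519535, 0.4580820, 1.1548855, -0.0135545)
q' = normalize(q + ½dt·q⊗(0,ω)) = (-0.5062, -0.5943, -0.1532, 0.6059)
new position p' = (1.4180, -2.4720, -1.8160)
new velocity v' = (0.8520, 1.2880, -0.7960)

p' = (1.4180, -2.4720, -1.8160)
q' = (-0.5062, -0.5943, -0.1532, 0.6059)
v' = (0.8520, 1.2880, -0.7960)
ω' = (-0.1730, -0.9593, 1.1792)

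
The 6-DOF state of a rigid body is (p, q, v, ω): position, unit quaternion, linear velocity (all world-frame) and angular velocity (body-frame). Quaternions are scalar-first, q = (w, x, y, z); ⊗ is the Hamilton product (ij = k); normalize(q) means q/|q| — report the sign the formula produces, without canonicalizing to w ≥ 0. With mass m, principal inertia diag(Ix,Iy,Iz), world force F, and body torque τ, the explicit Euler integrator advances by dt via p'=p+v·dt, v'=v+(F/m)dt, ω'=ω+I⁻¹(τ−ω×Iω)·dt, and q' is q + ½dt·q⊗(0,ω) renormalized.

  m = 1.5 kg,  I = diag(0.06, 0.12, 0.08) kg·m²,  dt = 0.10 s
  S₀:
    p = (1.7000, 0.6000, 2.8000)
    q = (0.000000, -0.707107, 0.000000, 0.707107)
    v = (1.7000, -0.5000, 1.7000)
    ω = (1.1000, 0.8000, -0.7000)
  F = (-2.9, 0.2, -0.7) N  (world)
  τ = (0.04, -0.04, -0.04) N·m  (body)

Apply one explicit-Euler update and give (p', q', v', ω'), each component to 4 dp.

a = (-1.9333, 0.1333, -0.4667)
p' = p + v·dt = (1.8700, 0.5500, 2.9700)
v' = v + a·dt = (1.5067, -0.4867, 1.6533)
α = I⁻¹(τ − ω×Iω) = (0.2933, -0.4617, -1.1600)
new body rate ω' = (1.1293, 0.7538, -0.8160)
Hamilton product q⊗(0,ω) = (1.2727926, -0.5656856, 0.2828428, -0.5656856)
q' = normalize(q + ½dt·q⊗(0,ω)) = (0.0635, -0.7332, 0.0141, 0.6768)

p' = (1.8700, 0.5500, 2.9700)
q' = (0.0635, -0.7332, 0.0141, 0.6768)
v' = (1.5067, -0.4867, 1.6533)
ω' = (1.1293, 0.7538, -0.8160)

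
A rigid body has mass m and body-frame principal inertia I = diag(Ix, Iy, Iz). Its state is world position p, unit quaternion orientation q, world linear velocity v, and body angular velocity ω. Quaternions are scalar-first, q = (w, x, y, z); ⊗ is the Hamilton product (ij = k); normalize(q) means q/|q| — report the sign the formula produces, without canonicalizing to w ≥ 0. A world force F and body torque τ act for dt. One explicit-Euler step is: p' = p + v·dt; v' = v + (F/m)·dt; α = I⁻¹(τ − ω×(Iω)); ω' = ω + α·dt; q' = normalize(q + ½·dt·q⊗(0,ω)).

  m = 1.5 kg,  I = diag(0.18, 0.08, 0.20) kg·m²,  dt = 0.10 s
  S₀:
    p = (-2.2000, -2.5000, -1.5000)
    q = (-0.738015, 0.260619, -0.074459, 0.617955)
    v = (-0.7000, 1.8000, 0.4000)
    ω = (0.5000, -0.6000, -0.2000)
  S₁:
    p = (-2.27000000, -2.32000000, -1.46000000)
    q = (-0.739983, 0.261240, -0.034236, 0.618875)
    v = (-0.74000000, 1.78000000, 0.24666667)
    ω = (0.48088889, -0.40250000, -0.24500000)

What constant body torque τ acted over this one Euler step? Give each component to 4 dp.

rate change Δω = (-0.01911111, 0.19750000, -0.04500000)
precession coupling = (0.0144, 0.0020, 0.0300)
τ = I·(Δω/dt) + ω₀×(Iω₀) = (-0.0200, 0.1600, -0.0600)

τ = (-0.0200, 0.1600, -0.0600)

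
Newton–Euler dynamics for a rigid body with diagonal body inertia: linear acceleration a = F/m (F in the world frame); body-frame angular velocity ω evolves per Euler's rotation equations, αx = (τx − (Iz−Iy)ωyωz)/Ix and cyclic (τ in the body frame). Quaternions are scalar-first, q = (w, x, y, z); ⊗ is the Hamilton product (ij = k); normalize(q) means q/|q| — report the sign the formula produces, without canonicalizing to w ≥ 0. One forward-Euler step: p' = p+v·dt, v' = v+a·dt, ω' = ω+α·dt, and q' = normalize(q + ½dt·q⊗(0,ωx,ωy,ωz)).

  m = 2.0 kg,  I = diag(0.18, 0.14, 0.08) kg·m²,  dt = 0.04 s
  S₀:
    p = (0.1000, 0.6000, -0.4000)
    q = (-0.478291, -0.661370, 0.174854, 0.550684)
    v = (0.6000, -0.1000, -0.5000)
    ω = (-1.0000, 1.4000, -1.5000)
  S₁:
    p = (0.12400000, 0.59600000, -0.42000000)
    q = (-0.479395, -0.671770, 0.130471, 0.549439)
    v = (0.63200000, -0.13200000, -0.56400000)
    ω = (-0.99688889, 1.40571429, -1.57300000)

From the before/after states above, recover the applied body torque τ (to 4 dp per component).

Δω = ω₁−ω₀ = (0.00311111, 0.00571429, -0.07300000)
I·α + gyro = (0.1400, 0.1700, -0.0900)

τ = (0.1400, 0.1700, -0.0900)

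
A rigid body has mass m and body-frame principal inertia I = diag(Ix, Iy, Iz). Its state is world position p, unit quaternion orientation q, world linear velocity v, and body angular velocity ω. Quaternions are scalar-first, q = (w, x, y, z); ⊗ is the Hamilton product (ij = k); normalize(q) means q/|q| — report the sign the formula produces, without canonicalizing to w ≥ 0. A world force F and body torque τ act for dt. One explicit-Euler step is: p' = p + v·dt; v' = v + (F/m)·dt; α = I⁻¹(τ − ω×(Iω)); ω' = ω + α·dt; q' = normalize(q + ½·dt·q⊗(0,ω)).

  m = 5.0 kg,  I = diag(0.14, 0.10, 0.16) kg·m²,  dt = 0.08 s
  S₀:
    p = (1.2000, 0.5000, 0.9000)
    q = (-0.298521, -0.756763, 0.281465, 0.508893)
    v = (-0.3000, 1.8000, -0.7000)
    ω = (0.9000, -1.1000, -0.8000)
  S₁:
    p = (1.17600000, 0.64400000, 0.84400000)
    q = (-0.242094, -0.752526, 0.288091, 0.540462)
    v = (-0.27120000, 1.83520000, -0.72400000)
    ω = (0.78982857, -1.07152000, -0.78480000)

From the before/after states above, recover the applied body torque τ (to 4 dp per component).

τ = (-0.1400, 0.0500, 0.0700)

Δω = ω₁−ω₀ = (-0.11017143, 0.02848000, 0.01520000)
applied torque τ = (-0.1400, 0.0500, 0.0700)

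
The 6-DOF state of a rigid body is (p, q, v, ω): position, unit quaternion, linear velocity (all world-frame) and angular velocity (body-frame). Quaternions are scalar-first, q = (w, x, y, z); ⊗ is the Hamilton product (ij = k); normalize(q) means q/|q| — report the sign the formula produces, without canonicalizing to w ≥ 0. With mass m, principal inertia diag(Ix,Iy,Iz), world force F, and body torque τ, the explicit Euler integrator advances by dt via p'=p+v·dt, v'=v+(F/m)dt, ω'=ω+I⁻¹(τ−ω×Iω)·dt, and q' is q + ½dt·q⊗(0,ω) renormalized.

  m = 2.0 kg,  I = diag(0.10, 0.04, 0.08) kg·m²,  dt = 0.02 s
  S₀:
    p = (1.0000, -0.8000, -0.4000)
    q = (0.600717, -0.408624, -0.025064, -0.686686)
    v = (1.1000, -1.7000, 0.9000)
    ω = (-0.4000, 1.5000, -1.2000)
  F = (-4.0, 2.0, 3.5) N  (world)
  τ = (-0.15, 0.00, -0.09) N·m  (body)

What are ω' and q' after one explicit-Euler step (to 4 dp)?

precession coupling ω×(Iω) = (-0.0720, 0.0096, 0.0360)
angular accel α = (-0.7800, -0.2400, -1.5750)
ω' = ω + α·dt = (-0.4156, 1.4952, -1.2315)
q⊗(0,ω) = (-0.9498768, 0.8198190, 0.6854011, -1.3438220)
q' = normalize(q + ½dt·q⊗(0,ω)) = (0.5911, -0.4003, -0.0182, -0.7000)

ω' = (-0.4156, 1.4952, -1.2315)
q' = (0.5911, -0.4003, -0.0182, -0.7000)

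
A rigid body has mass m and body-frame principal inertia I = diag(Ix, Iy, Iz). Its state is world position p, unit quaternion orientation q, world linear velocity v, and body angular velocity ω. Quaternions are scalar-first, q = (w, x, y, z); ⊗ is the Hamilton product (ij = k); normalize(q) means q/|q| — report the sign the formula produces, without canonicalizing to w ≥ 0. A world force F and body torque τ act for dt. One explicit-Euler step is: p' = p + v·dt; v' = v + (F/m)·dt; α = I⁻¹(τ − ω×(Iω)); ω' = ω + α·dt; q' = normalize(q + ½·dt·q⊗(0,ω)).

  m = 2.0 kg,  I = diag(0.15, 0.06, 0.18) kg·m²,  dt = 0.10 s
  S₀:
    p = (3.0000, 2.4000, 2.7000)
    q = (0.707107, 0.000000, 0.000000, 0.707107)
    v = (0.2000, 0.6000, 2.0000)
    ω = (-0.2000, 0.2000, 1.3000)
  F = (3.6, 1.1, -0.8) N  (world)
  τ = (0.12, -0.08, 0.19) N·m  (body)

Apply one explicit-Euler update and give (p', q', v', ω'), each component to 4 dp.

(τ − ω×Iω)/I = (0.5920, -1.4633, 1.0356)
ω + α·dt = (-0.1408, 0.0537, 1.4036)
q⊗(0,ω) = (-0.9192391, -0.2828428, 0.0000000, 0.9192391)
updated quaternion q' = (0.6597, -0.0141, 0.0000, 0.7514)
a = F/m = (1.8000, 0.5500, -0.4000)
p + v·dt = (3.0200, 2.4600, 2.9000)
v' = v + a·dt = (0.3800, 0.6550, 1.9600)

p' = (3.0200, 2.4600, 2.9000)
q' = (0.6597, -0.0141, 0.0000, 0.7514)
v' = (0.3800, 0.6550, 1.9600)
ω' = (-0.1408, 0.0537, 1.4036)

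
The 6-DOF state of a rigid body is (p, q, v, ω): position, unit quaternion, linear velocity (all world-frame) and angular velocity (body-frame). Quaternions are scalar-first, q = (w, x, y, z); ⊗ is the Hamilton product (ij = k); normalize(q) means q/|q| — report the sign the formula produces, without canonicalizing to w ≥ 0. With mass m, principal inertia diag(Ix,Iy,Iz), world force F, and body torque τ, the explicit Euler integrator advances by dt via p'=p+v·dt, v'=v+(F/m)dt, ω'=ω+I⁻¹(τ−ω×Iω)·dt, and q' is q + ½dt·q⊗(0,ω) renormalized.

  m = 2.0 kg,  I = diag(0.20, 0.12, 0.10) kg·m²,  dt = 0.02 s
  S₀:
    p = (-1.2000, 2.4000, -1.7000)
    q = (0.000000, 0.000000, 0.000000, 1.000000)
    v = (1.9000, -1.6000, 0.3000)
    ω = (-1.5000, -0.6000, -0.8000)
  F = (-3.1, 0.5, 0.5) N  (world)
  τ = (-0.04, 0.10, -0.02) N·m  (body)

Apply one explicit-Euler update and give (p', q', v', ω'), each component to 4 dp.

p' = (-1.1620, 2.3680, -1.6940)
q' = (0.0080, 0.0060, -0.0150, 0.9998)
v' = (1.8690, -1.5950, 0.3050)
ω' = (-1.5030, -0.6033, -0.7896)

gyro term ω×Iω = (-0.0096, 0.1200, -0.0720)
(τ − ω×Iω)/I = (-0.1520, -0.1667, 0.5200)
new body rate ω' = (-1.5030, -0.6033, -0.7896)
2q̇ = q⊗(0,ω) = (0.8000000, 0.6000000, -1.5000000, 0.0000000)
updated quaternion q' = (0.0080, 0.0060, -0.0150, 0.9998)
a = (-1.5500, 0.2500, 0.2500)
new position p' = (-1.1620, 2.3680, -1.6940)
v' = v + a·dt = (1.8690, -1.5950, 0.3050)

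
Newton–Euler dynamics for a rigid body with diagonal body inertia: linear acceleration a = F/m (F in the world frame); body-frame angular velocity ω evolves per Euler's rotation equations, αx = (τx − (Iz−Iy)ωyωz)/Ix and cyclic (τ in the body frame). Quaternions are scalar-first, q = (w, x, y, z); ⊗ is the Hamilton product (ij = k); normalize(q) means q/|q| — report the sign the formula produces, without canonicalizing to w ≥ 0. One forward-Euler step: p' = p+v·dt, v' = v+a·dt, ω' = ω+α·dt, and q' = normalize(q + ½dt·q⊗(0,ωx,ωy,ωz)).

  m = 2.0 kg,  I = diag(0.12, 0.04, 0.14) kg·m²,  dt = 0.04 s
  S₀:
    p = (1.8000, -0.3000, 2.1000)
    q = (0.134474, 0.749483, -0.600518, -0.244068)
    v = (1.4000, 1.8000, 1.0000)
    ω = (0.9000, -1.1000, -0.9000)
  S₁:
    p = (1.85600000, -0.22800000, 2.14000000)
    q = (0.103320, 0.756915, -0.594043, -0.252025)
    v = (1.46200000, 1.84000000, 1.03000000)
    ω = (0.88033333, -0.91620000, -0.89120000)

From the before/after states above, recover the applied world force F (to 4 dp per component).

F = (3.1000, 2.0000, 1.5000)

v₁ − v₀ = (0.06200000, 0.04000000, 0.03000000)
F = m·Δv/dt = (3.1000, 2.0000, 1.5000)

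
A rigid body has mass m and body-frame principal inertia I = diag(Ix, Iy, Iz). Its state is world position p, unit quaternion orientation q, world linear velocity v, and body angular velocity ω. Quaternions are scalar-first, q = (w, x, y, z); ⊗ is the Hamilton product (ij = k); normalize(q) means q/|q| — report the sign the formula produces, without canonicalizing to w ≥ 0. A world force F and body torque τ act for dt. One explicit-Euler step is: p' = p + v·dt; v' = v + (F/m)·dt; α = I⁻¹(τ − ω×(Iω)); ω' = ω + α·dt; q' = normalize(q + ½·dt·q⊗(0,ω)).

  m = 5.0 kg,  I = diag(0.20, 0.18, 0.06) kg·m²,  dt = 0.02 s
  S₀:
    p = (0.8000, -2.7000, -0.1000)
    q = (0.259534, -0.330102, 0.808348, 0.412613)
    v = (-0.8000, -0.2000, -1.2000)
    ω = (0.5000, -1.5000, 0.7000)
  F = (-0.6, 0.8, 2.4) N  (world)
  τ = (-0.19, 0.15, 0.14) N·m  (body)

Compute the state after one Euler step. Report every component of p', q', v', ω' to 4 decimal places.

p' = (0.7840, -2.7040, -0.1240)
q' = (0.2704, -0.3169, 0.8087, 0.4153)
v' = (-0.8024, -0.1968, -1.1904)
ω' = (0.4684, -1.4888, 0.7417)

gyro term ω×Iω = (0.1260, 0.0490, 0.0150)
α = I⁻¹(τ − ω×Iω) = (-1.5800, 0.5611, 2.0833)
ω + α·dt = (0.4684, -1.4888, 0.7417)
q⊗(0,ω) = (1.0887439, 1.3145301, 0.0480769, 0.2726528)
q + ½dt·q⊗(0,ω), renormalized = (0.2704, -0.3169, 0.8087, 0.4153)
a = (-0.1200, 0.1600, 0.4800)
new position p' = (0.7840, -2.7040, -0.1240)
new velocity v' = (-0.8024, -0.1968, -1.1904)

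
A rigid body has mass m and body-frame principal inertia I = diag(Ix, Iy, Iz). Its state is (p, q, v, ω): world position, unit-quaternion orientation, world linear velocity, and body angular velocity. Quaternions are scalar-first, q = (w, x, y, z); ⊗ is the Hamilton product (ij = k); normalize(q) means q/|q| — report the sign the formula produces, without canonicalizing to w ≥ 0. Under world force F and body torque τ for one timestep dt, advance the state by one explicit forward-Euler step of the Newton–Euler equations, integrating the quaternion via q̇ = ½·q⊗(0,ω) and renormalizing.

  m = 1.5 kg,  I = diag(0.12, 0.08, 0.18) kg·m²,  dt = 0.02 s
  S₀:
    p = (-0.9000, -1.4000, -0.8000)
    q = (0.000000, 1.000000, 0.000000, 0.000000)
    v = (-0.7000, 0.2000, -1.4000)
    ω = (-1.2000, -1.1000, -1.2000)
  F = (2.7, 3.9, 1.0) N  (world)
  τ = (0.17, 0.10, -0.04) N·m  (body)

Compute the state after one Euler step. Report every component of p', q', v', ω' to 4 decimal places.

new position p' = (-0.9140, -1.3960, -0.8280)
v + (F/m)dt = (-0.6640, 0.2520, -1.3867)
gyro term ω×Iω = (0.1320, -0.0864, -0.0528)
angular accel α = (0.3167, 2.3300, 0.0711)
ω + α·dt = (-1.1937, -1.0534, -1.1986)
Hamilton product q⊗(0,ω) = (1.2000000, 0.0000000, 1.2000000, -1.1000000)
updated quaternion q' = (0.0120, 0.9998, 0.0120, -0.0110)

p' = (-0.9140, -1.3960, -0.8280)
q' = (0.0120, 0.9998, 0.0120, -0.0110)
v' = (-0.6640, 0.2520, -1.3867)
ω' = (-1.1937, -1.0534, -1.1986)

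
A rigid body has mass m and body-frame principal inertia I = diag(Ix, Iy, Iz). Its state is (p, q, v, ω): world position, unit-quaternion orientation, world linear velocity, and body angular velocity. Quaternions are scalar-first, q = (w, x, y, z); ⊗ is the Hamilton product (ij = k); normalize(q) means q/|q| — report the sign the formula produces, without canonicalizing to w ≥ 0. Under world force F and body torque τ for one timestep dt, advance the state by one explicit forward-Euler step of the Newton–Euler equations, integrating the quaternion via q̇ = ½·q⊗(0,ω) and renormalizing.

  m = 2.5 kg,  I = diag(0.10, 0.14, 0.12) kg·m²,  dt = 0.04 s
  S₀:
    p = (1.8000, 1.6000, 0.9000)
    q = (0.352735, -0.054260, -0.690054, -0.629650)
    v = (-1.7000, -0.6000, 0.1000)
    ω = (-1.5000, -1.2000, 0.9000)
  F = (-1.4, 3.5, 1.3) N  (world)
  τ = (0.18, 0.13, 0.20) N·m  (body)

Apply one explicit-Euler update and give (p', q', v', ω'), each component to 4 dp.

p' = p + v·dt = (1.7320, 1.5760, 0.9040)
v + (F/m)dt = (-1.7224, -0.5440, 0.1208)
ω×(Iω) gyroscopic = (0.0216, 0.0270, 0.0720)
angular accel α = (1.5840, 0.7357, 1.0667)
ω + α·dt = (-1.4366, -1.1706, 0.9427)
q⊗(0,ω) = (-0.3427698, -1.9057311, 0.5700270, -0.6525075)
q + ½dt·q⊗(0,ω), renormalized = (0.3456, -0.0923, -0.6780, -0.6421)

p' = (1.7320, 1.5760, 0.9040)
q' = (0.3456, -0.0923, -0.6780, -0.6421)
v' = (-1.7224, -0.5440, 0.1208)
ω' = (-1.4366, -1.1706, 0.9427)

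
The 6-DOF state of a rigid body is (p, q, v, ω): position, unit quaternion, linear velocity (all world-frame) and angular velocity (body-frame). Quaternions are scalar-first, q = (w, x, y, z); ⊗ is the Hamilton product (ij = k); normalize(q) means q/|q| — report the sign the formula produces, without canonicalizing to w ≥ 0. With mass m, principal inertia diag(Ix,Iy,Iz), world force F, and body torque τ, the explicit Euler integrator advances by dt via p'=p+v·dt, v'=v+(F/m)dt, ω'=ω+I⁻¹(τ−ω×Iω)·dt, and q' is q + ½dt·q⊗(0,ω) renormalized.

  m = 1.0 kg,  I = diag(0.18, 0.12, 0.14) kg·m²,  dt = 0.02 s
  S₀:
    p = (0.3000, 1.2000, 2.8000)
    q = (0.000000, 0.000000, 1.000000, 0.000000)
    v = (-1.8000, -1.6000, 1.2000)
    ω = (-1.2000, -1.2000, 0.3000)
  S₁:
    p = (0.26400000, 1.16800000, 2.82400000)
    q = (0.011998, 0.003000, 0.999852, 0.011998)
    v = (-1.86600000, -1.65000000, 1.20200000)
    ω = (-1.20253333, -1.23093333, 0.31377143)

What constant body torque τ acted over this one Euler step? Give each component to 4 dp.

rate change Δω = (-0.00253333, -0.03093333, 0.01377143)
precession coupling = (-0.0072, -0.0144, -0.0864)
applied torque τ = (-0.0300, -0.2000, 0.0100)

τ = (-0.0300, -0.2000, 0.0100)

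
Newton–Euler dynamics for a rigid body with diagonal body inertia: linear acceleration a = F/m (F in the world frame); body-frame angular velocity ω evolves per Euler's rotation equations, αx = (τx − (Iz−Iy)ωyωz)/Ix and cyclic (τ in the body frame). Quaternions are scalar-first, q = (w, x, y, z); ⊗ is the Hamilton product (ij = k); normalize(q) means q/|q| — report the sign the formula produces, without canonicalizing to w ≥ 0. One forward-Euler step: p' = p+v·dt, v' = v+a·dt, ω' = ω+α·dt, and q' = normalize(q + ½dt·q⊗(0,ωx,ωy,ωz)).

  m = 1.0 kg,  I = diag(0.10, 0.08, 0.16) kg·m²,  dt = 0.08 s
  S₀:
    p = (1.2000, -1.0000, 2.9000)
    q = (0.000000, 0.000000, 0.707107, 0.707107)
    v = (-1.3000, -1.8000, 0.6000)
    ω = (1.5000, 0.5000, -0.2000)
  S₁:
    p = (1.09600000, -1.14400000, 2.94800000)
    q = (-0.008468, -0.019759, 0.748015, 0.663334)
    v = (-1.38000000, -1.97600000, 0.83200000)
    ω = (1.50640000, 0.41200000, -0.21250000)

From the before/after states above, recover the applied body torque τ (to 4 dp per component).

τ = (0.0000, -0.0700, -0.0400)

Δω = ω₁−ω₀ = (0.00640000, -0.08800000, -0.01250000)
ω₀×(Iω₀) = (-0.0080, 0.0180, -0.0150)
applied torque τ = (0.0000, -0.0700, -0.0400)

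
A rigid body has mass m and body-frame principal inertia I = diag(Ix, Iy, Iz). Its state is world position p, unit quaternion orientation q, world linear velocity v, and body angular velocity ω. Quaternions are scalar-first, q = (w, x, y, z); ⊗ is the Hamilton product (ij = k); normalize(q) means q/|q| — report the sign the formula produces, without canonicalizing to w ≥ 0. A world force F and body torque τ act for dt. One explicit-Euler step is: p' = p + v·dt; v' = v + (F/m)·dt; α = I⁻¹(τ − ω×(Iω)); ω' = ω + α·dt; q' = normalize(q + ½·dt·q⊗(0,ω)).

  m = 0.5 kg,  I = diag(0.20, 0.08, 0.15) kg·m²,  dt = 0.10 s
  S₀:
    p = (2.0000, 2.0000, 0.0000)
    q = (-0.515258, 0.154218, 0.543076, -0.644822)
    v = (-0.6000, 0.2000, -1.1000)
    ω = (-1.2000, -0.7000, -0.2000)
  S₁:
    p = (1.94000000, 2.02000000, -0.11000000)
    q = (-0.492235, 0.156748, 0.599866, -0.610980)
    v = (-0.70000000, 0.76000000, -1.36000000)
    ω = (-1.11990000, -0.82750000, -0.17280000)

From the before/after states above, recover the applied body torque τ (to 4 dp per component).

ω₁ − ω₀ = (0.08010000, -0.12750000, 0.02720000)
τ = I·(Δω/dt) + ω₀×(Iω₀) = (0.1700, -0.0900, -0.0600)

τ = (0.1700, -0.0900, -0.0600)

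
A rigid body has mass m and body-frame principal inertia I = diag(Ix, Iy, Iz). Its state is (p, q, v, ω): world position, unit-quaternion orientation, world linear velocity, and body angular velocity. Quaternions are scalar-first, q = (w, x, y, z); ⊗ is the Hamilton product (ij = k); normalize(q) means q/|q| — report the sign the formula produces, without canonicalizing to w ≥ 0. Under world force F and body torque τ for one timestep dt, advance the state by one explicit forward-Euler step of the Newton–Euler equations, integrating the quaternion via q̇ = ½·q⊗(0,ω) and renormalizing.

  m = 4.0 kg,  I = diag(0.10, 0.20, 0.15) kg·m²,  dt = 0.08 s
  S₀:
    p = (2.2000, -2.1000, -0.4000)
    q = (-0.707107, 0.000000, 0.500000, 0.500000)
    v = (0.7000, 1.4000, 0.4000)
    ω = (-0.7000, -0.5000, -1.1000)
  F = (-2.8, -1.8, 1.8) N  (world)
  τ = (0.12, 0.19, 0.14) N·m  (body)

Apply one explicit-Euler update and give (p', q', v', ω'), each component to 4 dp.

p' = (2.2560, -1.9880, -0.3680)
q' = (-0.6741, 0.0078, 0.4994, 0.5443)
v' = (0.6440, 1.3640, 0.4360)
ω' = (-0.5820, -0.4086, -1.0440)

gyro term ω×Iω = (-0.0275, -0.0385, 0.0350)
(τ − ω×Iω)/I = (1.4750, 1.1425, 0.7000)
new body rate ω' = (-0.5820, -0.4086, -1.0440)
2q̇ = q⊗(0,ω) = (0.8000000, 0.1949749, 0.0035535, 1.1278177)
updated quaternion q' = (-0.6741, 0.0078, 0.4994, 0.5443)
a = F/m = (-0.7000, -0.4500, 0.4500)
p + v·dt = (2.2560, -1.9880, -0.3680)
new velocity v' = (0.6440, 1.3640, 0.4360)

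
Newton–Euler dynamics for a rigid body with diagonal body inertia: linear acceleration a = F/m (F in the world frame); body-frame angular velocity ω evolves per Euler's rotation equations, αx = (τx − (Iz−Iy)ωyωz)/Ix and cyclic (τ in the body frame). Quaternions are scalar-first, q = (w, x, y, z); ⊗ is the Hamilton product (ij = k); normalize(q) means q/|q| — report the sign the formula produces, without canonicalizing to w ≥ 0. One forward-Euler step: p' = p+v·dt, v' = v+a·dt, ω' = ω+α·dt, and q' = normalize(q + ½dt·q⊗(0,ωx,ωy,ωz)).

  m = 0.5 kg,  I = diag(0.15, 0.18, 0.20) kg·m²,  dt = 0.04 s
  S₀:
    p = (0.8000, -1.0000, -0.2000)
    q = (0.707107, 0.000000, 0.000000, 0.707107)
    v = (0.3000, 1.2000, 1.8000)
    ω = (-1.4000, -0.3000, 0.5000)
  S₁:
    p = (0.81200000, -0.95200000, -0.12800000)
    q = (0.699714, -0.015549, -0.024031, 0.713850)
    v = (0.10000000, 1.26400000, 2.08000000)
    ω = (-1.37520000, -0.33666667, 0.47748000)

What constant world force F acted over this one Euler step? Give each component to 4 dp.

F = (-2.5000, 0.8000, 3.5000)

velocity change Δv = (-0.20000000, 0.06400000, 0.28000000)
applied force F = (-2.5000, 0.8000, 3.5000)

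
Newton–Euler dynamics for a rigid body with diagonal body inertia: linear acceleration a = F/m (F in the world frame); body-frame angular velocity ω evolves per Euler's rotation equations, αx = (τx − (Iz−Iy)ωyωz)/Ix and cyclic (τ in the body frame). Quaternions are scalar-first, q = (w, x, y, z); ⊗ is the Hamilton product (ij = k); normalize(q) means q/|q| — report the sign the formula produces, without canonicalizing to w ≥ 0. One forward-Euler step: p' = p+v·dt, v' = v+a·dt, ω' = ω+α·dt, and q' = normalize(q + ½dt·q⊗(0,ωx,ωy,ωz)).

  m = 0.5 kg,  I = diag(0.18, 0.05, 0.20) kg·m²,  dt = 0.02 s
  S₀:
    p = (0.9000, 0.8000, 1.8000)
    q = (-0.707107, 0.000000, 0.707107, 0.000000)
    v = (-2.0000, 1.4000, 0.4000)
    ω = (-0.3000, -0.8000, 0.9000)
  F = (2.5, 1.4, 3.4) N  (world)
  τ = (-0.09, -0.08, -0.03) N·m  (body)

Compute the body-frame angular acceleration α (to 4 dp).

α = (0.1000, -1.7080, 0.0060)

gyro term ω×Iω = (-0.1080, 0.0054, -0.0312)
(τ − ω×Iω)/I = (0.1000, -1.7080, 0.0060)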